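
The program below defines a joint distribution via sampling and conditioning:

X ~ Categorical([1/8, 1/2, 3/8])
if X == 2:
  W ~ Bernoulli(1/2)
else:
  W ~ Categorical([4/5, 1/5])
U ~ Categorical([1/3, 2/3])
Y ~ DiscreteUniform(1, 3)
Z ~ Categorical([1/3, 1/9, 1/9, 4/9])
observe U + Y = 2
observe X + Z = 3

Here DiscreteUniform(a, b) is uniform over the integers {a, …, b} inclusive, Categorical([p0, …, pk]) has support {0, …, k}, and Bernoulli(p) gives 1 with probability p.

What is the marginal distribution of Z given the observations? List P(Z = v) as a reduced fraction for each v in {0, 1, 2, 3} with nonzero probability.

Enumerate traces; 12 have nonzero weight after conditioning:
  (X=0, W=0, U=0, Y=2, Z=3) weight 2/405
  (X=0, W=0, U=1, Y=1, Z=3) weight 4/405
  (X=0, W=1, U=0, Y=2, Z=3) weight 1/810
  (X=0, W=1, U=1, Y=1, Z=3) weight 1/405
  (X=1, W=0, U=0, Y=2, Z=2) weight 2/405
  (X=1, W=0, U=1, Y=1, Z=2) weight 4/405
  (X=1, W=1, U=0, Y=2, Z=2) weight 1/810
  (X=1, W=1, U=1, Y=1, Z=2) weight 1/405
  (X=2, W=0, U=0, Y=2, Z=1) weight 1/432
  … 3 more
Group by Z:
  weight(Z=1) = 1/72
  weight(Z=2) = 1/54
  weight(Z=3) = 1/54
Total weight = 1/72 + 1/54 + 1/54 = 11/216
P(Z=1 | obs) = 1/72 / 11/216 = 3/11
P(Z=2 | obs) = 1/54 / 11/216 = 4/11
P(Z=3 | obs) = 1/54 / 11/216 = 4/11

P(Z=1) = 3/11, P(Z=2) = 4/11, P(Z=3) = 4/11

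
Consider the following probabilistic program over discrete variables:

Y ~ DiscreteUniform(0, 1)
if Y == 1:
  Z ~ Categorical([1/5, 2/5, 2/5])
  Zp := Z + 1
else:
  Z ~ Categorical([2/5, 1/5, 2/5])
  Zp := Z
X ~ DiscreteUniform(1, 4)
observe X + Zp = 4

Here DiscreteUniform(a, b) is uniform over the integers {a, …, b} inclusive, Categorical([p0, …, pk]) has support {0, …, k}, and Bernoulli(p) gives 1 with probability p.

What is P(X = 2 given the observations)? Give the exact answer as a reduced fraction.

P(X = 2 | obs) = 2/5

Enumerate traces; 6 have nonzero weight after conditioning:
  (Y=0, Z=0, X=4) weight 1/20
  (Y=0, Z=1, X=3) weight 1/40
  (Y=0, Z=2, X=2) weight 1/20
  (Y=1, Z=0, X=3) weight 1/40
  (Y=1, Z=1, X=2) weight 1/20
  (Y=1, Z=2, X=1) weight 1/20
Group by X:
  weight(X=1) = 1/20
  weight(X=2) = 1/10
  weight(X=3) = 1/20
  weight(X=4) = 1/20
Total weight = 1/20 + 1/10 + 1/20 + 1/20 = 1/4
P(X=1 | obs) = 1/20 / 1/4 = 1/5
P(X=2 | obs) = 1/10 / 1/4 = 2/5
P(X=3 | obs) = 1/20 / 1/4 = 1/5
P(X=4 | obs) = 1/20 / 1/4 = 1/5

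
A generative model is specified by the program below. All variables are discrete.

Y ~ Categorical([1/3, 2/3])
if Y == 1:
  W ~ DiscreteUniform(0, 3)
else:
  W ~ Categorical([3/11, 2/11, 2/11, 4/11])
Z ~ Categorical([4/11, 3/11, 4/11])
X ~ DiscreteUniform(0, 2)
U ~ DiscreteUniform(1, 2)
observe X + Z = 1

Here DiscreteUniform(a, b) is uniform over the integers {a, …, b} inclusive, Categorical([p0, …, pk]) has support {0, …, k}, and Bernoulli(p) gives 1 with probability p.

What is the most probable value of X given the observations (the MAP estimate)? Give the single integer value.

argmax_v P(X = v | obs) = 1

Enumerate traces; 32 have nonzero weight after conditioning:
  (Y=0, W=0, Z=0, X=1, U=1) weight 2/363
  (Y=0, W=0, Z=0, X=1, U=2) weight 2/363
  (Y=0, W=0, Z=1, X=0, U=1) weight 1/242
  (Y=0, W=0, Z=1, X=0, U=2) weight 1/242
  (Y=0, W=1, Z=0, X=1, U=1) weight 4/1089
  (Y=0, W=1, Z=0, X=1, U=2) weight 4/1089
  (Y=0, W=1, Z=1, X=0, U=1) weight 1/363
  (Y=0, W=1, Z=1, X=0, U=2) weight 1/363
  … 24 more
Group by X:
  weight(X=0) = 1/11
  weight(X=1) = 4/33
Total weight = 1/11 + 4/33 = 7/33
P(X=0 | obs) = 1/11 / 7/33 = 3/7
P(X=1 | obs) = 4/33 / 7/33 = 4/7
argmax = 1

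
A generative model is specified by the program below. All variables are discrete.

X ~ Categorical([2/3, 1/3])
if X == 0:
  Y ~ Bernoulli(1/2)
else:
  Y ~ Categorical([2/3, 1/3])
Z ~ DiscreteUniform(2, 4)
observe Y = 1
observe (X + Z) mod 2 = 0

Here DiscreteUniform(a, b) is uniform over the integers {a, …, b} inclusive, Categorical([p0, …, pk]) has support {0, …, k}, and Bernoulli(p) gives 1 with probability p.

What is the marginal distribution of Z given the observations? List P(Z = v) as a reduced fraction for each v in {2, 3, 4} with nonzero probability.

Enumerate traces; 3 have nonzero weight after conditioning:
  (X=0, Y=1, Z=2) weight 1/9
  (X=0, Y=1, Z=4) weight 1/9
  (X=1, Y=1, Z=3) weight 1/27
Group by Z:
  weight(Z=2) = 1/9
  weight(Z=3) = 1/27
  weight(Z=4) = 1/9
Total weight = 1/9 + 1/27 + 1/9 = 7/27
P(Z=2 | obs) = 1/9 / 7/27 = 3/7
P(Z=3 | obs) = 1/27 / 7/27 = 1/7
P(Z=4 | obs) = 1/9 / 7/27 = 3/7

P(Z=2) = 3/7, P(Z=3) = 1/7, P(Z=4) = 3/7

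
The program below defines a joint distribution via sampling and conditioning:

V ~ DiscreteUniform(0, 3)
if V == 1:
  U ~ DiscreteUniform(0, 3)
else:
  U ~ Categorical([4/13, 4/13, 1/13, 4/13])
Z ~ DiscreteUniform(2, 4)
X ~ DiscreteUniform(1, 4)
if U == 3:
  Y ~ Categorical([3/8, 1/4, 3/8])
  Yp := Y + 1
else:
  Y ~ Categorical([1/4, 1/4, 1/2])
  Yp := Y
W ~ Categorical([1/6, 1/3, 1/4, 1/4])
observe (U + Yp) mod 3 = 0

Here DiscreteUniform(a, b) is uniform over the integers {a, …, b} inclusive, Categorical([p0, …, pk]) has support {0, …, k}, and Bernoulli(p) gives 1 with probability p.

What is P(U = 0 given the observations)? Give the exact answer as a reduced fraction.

Enumerate traces; 768 have nonzero weight after conditioning:
  (V=0, U=0, Z=2, X=1, Y=0, W=0) weight 1/3744
  (V=0, U=0, Z=2, X=1, Y=0, W=1) weight 1/1872
  (V=0, U=0, Z=2, X=1, Y=0, W=2) weight 1/2496
  (V=0, U=0, Z=2, X=1, Y=0, W=3) weight 1/2496
  (V=0, U=0, Z=2, X=2, Y=0, W=0) weight 1/3744
  (V=0, U=0, Z=2, X=2, Y=0, W=1) weight 1/1872
  (V=0, U=0, Z=2, X=2, Y=0, W=2) weight 1/2496
  (V=0, U=0, Z=2, X=2, Y=0, W=3) weight 1/2496
  (V=0, U=1, Z=2, X=1, Y=2, W=0) weight 1/1872
  (V=0, U=2, Z=2, X=1, Y=1, W=0) weight 1/14976
  … 758 more
Group by U:
  weight(U=0) = 61/832
  weight(U=1) = 61/416
  weight(U=2) = 25/832
  weight(U=3) = 183/1664
Total weight = 61/832 + 61/416 + 25/832 + 183/1664 = 599/1664
P(U=0 | obs) = 61/832 / 599/1664 = 122/599
P(U=1 | obs) = 61/416 / 599/1664 = 244/599
P(U=2 | obs) = 25/832 / 599/1664 = 50/599
P(U=3 | obs) = 183/1664 / 599/1664 = 183/599

P(U = 0 | obs) = 122/599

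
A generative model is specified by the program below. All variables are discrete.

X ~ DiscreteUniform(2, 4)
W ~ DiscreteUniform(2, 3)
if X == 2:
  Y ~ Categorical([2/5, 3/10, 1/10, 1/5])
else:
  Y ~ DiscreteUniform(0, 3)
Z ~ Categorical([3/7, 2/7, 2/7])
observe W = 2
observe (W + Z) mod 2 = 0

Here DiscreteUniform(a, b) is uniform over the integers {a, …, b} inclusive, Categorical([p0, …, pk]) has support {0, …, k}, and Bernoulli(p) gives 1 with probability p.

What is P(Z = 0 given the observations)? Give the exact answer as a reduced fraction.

Enumerate traces; 24 have nonzero weight after conditioning:
  (X=2, W=2, Y=0, Z=0) weight 1/35
  (X=2, W=2, Y=0, Z=2) weight 2/105
  (X=2, W=2, Y=1, Z=0) weight 3/140
  (X=2, W=2, Y=1, Z=2) weight 1/70
  (X=2, W=2, Y=2, Z=0) weight 1/140
  (X=2, W=2, Y=2, Z=2) weight 1/210
  (X=2, W=2, Y=3, Z=0) weight 1/70
  (X=2, W=2, Y=3, Z=2) weight 1/105
  … 16 more
Group by Z:
  weight(Z=0) = 3/14
  weight(Z=2) = 1/7
Total weight = 3/14 + 1/7 = 5/14
P(Z=0 | obs) = 3/14 / 5/14 = 3/5
P(Z=2 | obs) = 1/7 / 5/14 = 2/5

P(Z = 0 | obs) = 3/5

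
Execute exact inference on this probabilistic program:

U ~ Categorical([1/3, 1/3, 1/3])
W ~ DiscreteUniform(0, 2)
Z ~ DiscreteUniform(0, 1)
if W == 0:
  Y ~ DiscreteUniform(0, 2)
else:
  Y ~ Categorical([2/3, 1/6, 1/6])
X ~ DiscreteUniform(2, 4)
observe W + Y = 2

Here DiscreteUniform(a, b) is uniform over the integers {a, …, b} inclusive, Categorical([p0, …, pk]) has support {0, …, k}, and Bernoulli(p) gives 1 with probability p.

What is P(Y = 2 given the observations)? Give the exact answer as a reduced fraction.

P(Y = 2 | obs) = 2/7

Enumerate traces; 54 have nonzero weight after conditioning:
  (U=0, W=0, Z=0, Y=2, X=2) weight 1/162
  (U=0, W=0, Z=0, Y=2, X=3) weight 1/162
  (U=0, W=0, Z=0, Y=2, X=4) weight 1/162
  (U=0, W=0, Z=1, Y=2, X=2) weight 1/162
  (U=0, W=0, Z=1, Y=2, X=3) weight 1/162
  (U=0, W=0, Z=1, Y=2, X=4) weight 1/162
  (U=0, W=1, Z=0, Y=1, X=2) weight 1/324
  (U=0, W=1, Z=0, Y=1, X=3) weight 1/324
  (U=0, W=2, Z=0, Y=0, X=2) weight 1/81
  … 45 more
Group by Y:
  weight(Y=0) = 2/9
  weight(Y=1) = 1/18
  weight(Y=2) = 1/9
Total weight = 2/9 + 1/18 + 1/9 = 7/18
P(Y=0 | obs) = 2/9 / 7/18 = 4/7
P(Y=1 | obs) = 1/18 / 7/18 = 1/7
P(Y=2 | obs) = 1/9 / 7/18 = 2/7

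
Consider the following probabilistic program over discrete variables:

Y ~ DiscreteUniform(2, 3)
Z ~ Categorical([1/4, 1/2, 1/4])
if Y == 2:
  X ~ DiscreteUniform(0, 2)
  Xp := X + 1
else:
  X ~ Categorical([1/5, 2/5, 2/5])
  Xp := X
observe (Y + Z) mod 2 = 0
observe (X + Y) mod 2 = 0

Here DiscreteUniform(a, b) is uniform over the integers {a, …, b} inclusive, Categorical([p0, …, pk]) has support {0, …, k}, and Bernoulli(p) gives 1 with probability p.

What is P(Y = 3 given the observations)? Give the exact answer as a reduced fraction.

Enumerate traces; 5 have nonzero weight after conditioning:
  (Y=2, Z=0, X=0) weight 1/24
  (Y=2, Z=0, X=2) weight 1/24
  (Y=2, Z=2, X=0) weight 1/24
  (Y=2, Z=2, X=2) weight 1/24
  (Y=3, Z=1, X=1) weight 1/10
Group by Y:
  weight(Y=2) = 1/6
  weight(Y=3) = 1/10
Total weight = 1/6 + 1/10 = 4/15
P(Y=2 | obs) = 1/6 / 4/15 = 5/8
P(Y=3 | obs) = 1/10 / 4/15 = 3/8

P(Y = 3 | obs) = 3/8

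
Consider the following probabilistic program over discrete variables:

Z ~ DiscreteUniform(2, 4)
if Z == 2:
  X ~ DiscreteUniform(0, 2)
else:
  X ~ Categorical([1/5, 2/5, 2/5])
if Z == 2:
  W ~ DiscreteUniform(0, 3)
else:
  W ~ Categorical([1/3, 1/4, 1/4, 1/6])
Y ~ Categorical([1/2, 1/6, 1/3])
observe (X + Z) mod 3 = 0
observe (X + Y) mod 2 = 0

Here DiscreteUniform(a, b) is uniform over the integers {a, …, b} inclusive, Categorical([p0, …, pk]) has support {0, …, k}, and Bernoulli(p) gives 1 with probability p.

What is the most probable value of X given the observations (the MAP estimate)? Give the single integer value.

argmax_v P(X = v | obs) = 2

Enumerate traces; 20 have nonzero weight after conditioning:
  (Z=2, X=1, W=0, Y=1) weight 1/216
  (Z=2, X=1, W=1, Y=1) weight 1/216
  (Z=2, X=1, W=2, Y=1) weight 1/216
  (Z=2, X=1, W=3, Y=1) weight 1/216
  (Z=3, X=0, W=0, Y=0) weight 1/90
  (Z=3, X=0, W=0, Y=2) weight 1/135
  (Z=3, X=0, W=1, Y=0) weight 1/120
  (Z=3, X=0, W=1, Y=2) weight 1/180
  (Z=4, X=2, W=0, Y=0) weight 1/45
  … 11 more
Group by X:
  weight(X=0) = 1/18
  weight(X=1) = 1/54
  weight(X=2) = 1/9
Total weight = 1/18 + 1/54 + 1/9 = 5/27
P(X=0 | obs) = 1/18 / 5/27 = 3/10
P(X=1 | obs) = 1/54 / 5/27 = 1/10
P(X=2 | obs) = 1/9 / 5/27 = 3/5
argmax = 2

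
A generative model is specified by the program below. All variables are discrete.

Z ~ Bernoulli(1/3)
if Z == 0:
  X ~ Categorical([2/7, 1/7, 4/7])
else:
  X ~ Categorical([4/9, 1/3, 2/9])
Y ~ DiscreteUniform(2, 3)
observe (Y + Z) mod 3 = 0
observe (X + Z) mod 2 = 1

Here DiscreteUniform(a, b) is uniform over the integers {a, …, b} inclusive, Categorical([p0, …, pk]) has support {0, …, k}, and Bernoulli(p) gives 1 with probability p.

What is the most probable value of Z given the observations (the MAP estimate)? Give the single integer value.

argmax_v P(Z = v | obs) = 1

Enumerate traces; 3 have nonzero weight after conditioning:
  (Z=0, X=1, Y=3) weight 1/21
  (Z=1, X=0, Y=2) weight 2/27
  (Z=1, X=2, Y=2) weight 1/27
Group by Z:
  weight(Z=0) = 1/21
  weight(Z=1) = 1/9
Total weight = 1/21 + 1/9 = 10/63
P(Z=0 | obs) = 1/21 / 10/63 = 3/10
P(Z=1 | obs) = 1/9 / 10/63 = 7/10
argmax = 1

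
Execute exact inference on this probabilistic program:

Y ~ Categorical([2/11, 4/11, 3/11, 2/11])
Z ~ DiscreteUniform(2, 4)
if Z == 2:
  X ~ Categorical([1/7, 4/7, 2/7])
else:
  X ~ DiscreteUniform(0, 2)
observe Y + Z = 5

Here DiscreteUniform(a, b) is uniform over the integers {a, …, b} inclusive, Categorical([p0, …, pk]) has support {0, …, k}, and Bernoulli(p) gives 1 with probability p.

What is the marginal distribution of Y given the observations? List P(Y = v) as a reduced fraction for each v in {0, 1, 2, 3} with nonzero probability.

Enumerate traces; 9 have nonzero weight after conditioning:
  (Y=1, Z=4, X=0) weight 4/99
  (Y=1, Z=4, X=1) weight 4/99
  (Y=1, Z=4, X=2) weight 4/99
  (Y=2, Z=3, X=0) weight 1/33
  (Y=2, Z=3, X=1) weight 1/33
  (Y=2, Z=3, X=2) weight 1/33
  (Y=3, Z=2, X=0) weight 2/231
  (Y=3, Z=2, X=1) weight 8/231
  … 1 more
Group by Y:
  weight(Y=1) = 4/33
  weight(Y=2) = 1/11
  weight(Y=3) = 2/33
Total weight = 4/33 + 1/11 + 2/33 = 3/11
P(Y=1 | obs) = 4/33 / 3/11 = 4/9
P(Y=2 | obs) = 1/11 / 3/11 = 1/3
P(Y=3 | obs) = 2/33 / 3/11 = 2/9

P(Y=1) = 4/9, P(Y=2) = 1/3, P(Y=3) = 2/9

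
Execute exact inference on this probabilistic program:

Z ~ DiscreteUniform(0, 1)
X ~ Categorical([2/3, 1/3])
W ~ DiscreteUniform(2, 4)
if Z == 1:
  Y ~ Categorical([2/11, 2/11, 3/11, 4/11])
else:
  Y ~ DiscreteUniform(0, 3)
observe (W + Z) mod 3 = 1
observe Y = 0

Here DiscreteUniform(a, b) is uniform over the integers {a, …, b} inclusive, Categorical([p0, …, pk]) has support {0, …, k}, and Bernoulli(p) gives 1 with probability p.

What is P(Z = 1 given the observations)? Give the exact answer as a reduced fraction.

Enumerate traces; 4 have nonzero weight after conditioning:
  (Z=0, X=0, W=4, Y=0) weight 1/36
  (Z=0, X=1, W=4, Y=0) weight 1/72
  (Z=1, X=0, W=3, Y=0) weight 2/99
  (Z=1, X=1, W=3, Y=0) weight 1/99
Group by Z:
  weight(Z=0) = 1/24
  weight(Z=1) = 1/33
Total weight = 1/24 + 1/33 = 19/264
P(Z=0 | obs) = 1/24 / 19/264 = 11/19
P(Z=1 | obs) = 1/33 / 19/264 = 8/19

P(Z = 1 | obs) = 8/19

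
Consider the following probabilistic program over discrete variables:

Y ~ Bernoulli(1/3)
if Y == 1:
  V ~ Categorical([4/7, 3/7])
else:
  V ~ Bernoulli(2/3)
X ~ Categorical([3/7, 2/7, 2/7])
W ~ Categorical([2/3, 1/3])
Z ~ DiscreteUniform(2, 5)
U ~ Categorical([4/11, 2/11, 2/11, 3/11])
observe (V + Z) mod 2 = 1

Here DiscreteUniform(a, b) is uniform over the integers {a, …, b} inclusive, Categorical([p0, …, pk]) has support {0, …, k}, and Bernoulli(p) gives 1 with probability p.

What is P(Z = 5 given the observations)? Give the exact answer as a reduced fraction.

Enumerate traces; 192 have nonzero weight after conditioning:
  (Y=0, V=0, X=0, W=0, Z=3, U=0) weight 4/693
  (Y=0, V=0, X=0, W=0, Z=3, U=1) weight 2/693
  (Y=0, V=0, X=0, W=0, Z=3, U=2) weight 2/693
  (Y=0, V=0, X=0, W=0, Z=3, U=3) weight 1/231
  (Y=0, V=0, X=0, W=0, Z=5, U=0) weight 4/693
  (Y=0, V=0, X=0, W=0, Z=5, U=1) weight 2/693
  (Y=0, V=0, X=0, W=0, Z=5, U=2) weight 2/693
  (Y=0, V=0, X=0, W=0, Z=5, U=3) weight 1/231
  (Y=0, V=1, X=0, W=0, Z=2, U=0) weight 8/693
  (Y=0, V=1, X=0, W=0, Z=4, U=0) weight 8/693
  … 182 more
Group by Z:
  weight(Z=2) = 37/252
  weight(Z=3) = 13/126
  weight(Z=4) = 37/252
  weight(Z=5) = 13/126
Total weight = 37/252 + 13/126 + 37/252 + 13/126 = 1/2
P(Z=2 | obs) = 37/252 / 1/2 = 37/126
P(Z=3 | obs) = 13/126 / 1/2 = 13/63
P(Z=4 | obs) = 37/252 / 1/2 = 37/126
P(Z=5 | obs) = 13/126 / 1/2 = 13/63

P(Z = 5 | obs) = 13/63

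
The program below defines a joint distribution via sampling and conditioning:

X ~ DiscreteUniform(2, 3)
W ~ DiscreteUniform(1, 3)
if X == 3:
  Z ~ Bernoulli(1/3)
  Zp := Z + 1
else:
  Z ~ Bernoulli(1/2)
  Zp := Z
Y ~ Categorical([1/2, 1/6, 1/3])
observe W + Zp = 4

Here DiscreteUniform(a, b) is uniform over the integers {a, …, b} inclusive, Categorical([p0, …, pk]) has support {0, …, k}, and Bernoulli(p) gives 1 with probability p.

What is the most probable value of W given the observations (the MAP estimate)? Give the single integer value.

argmax_v P(W = v | obs) = 3

Enumerate traces; 9 have nonzero weight after conditioning:
  (X=2, W=3, Z=1, Y=0) weight 1/24
  (X=2, W=3, Z=1, Y=1) weight 1/72
  (X=2, W=3, Z=1, Y=2) weight 1/36
  (X=3, W=2, Z=1, Y=0) weight 1/36
  (X=3, W=2, Z=1, Y=1) weight 1/108
  (X=3, W=2, Z=1, Y=2) weight 1/54
  (X=3, W=3, Z=0, Y=0) weight 1/18
  (X=3, W=3, Z=0, Y=1) weight 1/54
  … 1 more
Group by W:
  weight(W=2) = 1/18
  weight(W=3) = 7/36
Total weight = 1/18 + 7/36 = 1/4
P(W=2 | obs) = 1/18 / 1/4 = 2/9
P(W=3 | obs) = 7/36 / 1/4 = 7/9
argmax = 3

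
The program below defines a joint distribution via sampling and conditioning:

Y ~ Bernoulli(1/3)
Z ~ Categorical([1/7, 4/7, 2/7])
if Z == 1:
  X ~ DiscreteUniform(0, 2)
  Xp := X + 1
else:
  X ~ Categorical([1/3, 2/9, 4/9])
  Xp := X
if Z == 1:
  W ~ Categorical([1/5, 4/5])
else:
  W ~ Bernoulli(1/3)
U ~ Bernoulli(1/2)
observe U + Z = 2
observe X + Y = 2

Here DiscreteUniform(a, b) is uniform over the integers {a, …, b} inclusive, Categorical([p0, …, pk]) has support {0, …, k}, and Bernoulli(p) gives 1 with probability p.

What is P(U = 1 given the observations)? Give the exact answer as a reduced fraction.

P(U = 1 | obs) = 9/14

Enumerate traces; 8 have nonzero weight after conditioning:
  (Y=0, Z=1, X=2, W=0, U=1) weight 4/315
  (Y=0, Z=1, X=2, W=1, U=1) weight 16/315
  (Y=0, Z=2, X=2, W=0, U=0) weight 16/567
  (Y=0, Z=2, X=2, W=1, U=0) weight 8/567
  (Y=1, Z=1, X=1, W=0, U=1) weight 2/315
  (Y=1, Z=1, X=1, W=1, U=1) weight 8/315
  (Y=1, Z=2, X=1, W=0, U=0) weight 4/567
  (Y=1, Z=2, X=1, W=1, U=0) weight 2/567
Group by U:
  weight(U=0) = 10/189
  weight(U=1) = 2/21
Total weight = 10/189 + 2/21 = 4/27
P(U=0 | obs) = 10/189 / 4/27 = 5/14
P(U=1 | obs) = 2/21 / 4/27 = 9/14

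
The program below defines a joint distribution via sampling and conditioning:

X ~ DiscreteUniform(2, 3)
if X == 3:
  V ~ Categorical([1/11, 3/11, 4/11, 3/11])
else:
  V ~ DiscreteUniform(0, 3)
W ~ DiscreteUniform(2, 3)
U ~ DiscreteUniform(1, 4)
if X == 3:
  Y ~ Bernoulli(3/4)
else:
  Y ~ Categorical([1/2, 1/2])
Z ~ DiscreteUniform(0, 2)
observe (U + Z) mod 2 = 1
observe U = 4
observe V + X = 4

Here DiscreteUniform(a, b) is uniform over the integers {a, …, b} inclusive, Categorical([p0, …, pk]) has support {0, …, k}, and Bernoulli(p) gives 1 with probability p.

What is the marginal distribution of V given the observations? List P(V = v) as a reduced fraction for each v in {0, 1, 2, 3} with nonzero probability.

Enumerate traces; 8 have nonzero weight after conditioning:
  (X=2, V=2, W=2, U=4, Y=0, Z=1) weight 1/384
  (X=2, V=2, W=2, U=4, Y=1, Z=1) weight 1/384
  (X=2, V=2, W=3, U=4, Y=0, Z=1) weight 1/384
  (X=2, V=2, W=3, U=4, Y=1, Z=1) weight 1/384
  (X=3, V=1, W=2, U=4, Y=0, Z=1) weight 1/704
  (X=3, V=1, W=2, U=4, Y=1, Z=1) weight 3/704
  (X=3, V=1, W=3, U=4, Y=0, Z=1) weight 1/704
  (X=3, V=1, W=3, U=4, Y=1, Z=1) weight 3/704
Group by V:
  weight(V=1) = 1/88
  weight(V=2) = 1/96
Total weight = 1/88 + 1/96 = 23/1056
P(V=1 | obs) = 1/88 / 23/1056 = 12/23
P(V=2 | obs) = 1/96 / 23/1056 = 11/23

P(V=1) = 12/23, P(V=2) = 11/23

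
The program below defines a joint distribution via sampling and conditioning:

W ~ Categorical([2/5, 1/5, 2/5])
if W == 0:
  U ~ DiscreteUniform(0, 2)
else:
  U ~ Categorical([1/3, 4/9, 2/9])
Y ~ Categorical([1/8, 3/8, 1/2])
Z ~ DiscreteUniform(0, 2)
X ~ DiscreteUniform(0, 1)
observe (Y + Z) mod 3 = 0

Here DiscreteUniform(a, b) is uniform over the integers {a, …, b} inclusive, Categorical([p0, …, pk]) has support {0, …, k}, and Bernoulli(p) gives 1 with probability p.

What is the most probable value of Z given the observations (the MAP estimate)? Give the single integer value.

Enumerate traces; 54 have nonzero weight after conditioning:
  (W=0, U=0, Y=0, Z=0, X=0) weight 1/360
  (W=0, U=0, Y=0, Z=0, X=1) weight 1/360
  (W=0, U=0, Y=1, Z=2, X=0) weight 1/120
  (W=0, U=0, Y=1, Z=2, X=1) weight 1/120
  (W=0, U=0, Y=2, Z=1, X=0) weight 1/90
  (W=0, U=0, Y=2, Z=1, X=1) weight 1/90
  (W=0, U=1, Y=0, Z=0, X=0) weight 1/360
  (W=0, U=1, Y=0, Z=0, X=1) weight 1/360
  … 46 more
Group by Z:
  weight(Z=0) = 1/24
  weight(Z=1) = 1/6
  weight(Z=2) = 1/8
Total weight = 1/24 + 1/6 + 1/8 = 1/3
P(Z=0 | obs) = 1/24 / 1/3 = 1/8
P(Z=1 | obs) = 1/6 / 1/3 = 1/2
P(Z=2 | obs) = 1/8 / 1/3 = 3/8
argmax = 1

argmax_v P(Z = v | obs) = 1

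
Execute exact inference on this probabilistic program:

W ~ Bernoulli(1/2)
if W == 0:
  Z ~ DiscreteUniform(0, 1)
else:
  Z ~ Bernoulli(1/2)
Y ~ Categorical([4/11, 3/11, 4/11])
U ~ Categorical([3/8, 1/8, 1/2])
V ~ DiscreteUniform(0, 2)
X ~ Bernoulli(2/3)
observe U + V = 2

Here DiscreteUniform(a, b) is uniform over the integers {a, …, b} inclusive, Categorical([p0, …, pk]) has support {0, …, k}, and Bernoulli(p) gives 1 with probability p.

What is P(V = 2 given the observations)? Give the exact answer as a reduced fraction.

Enumerate traces; 72 have nonzero weight after conditioning:
  (W=0, Z=0, Y=0, U=0, V=2, X=0) weight 1/264
  (W=0, Z=0, Y=0, U=0, V=2, X=1) weight 1/132
  (W=0, Z=0, Y=0, U=1, V=1, X=0) weight 1/792
  (W=0, Z=0, Y=0, U=1, V=1, X=1) weight 1/396
  (W=0, Z=0, Y=0, U=2, V=0, X=0) weight 1/198
  (W=0, Z=0, Y=0, U=2, V=0, X=1) weight 1/99
  (W=0, Z=0, Y=1, U=0, V=2, X=0) weight 1/352
  (W=0, Z=0, Y=1, U=0, V=2, X=1) weight 1/176
  … 64 more
Group by V:
  weight(V=0) = 1/6
  weight(V=1) = 1/24
  weight(V=2) = 1/8
Total weight = 1/6 + 1/24 + 1/8 = 1/3
P(V=0 | obs) = 1/6 / 1/3 = 1/2
P(V=1 | obs) = 1/24 / 1/3 = 1/8
P(V=2 | obs) = 1/8 / 1/3 = 3/8

P(V = 2 | obs) = 3/8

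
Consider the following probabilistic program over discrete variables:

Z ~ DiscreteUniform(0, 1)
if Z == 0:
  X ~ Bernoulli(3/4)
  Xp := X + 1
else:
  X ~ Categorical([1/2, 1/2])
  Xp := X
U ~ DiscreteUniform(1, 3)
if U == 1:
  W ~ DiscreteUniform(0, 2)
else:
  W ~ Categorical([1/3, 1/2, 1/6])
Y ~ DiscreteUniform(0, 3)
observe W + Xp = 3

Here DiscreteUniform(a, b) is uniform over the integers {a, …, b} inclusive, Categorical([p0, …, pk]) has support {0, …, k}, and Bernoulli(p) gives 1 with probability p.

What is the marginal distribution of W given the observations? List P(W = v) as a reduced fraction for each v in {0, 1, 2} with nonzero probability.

Enumerate traces; 36 have nonzero weight after conditioning:
  (Z=0, X=0, U=1, W=2, Y=0) weight 1/288
  (Z=0, X=0, U=1, W=2, Y=1) weight 1/288
  (Z=0, X=0, U=1, W=2, Y=2) weight 1/288
  (Z=0, X=0, U=1, W=2, Y=3) weight 1/288
  (Z=0, X=0, U=2, W=2, Y=0) weight 1/576
  (Z=0, X=0, U=2, W=2, Y=1) weight 1/576
  (Z=0, X=0, U=2, W=2, Y=2) weight 1/576
  (Z=0, X=0, U=2, W=2, Y=3) weight 1/576
  (Z=0, X=1, U=1, W=1, Y=0) weight 1/96
  … 27 more
Group by W:
  weight(W=1) = 1/6
  weight(W=2) = 1/12
Total weight = 1/6 + 1/12 = 1/4
P(W=1 | obs) = 1/6 / 1/4 = 2/3
P(W=2 | obs) = 1/12 / 1/4 = 1/3

P(W=1) = 2/3, P(W=2) = 1/3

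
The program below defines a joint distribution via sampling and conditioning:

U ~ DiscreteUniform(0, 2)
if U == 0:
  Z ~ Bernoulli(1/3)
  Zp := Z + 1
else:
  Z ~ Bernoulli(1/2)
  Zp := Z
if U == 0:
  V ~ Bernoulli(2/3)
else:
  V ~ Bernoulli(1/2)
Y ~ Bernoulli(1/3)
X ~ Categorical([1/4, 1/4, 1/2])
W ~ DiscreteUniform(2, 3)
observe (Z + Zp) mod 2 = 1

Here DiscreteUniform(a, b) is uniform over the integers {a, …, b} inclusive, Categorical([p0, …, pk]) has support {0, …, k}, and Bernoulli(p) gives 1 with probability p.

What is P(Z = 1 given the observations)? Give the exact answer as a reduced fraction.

Enumerate traces; 48 have nonzero weight after conditioning:
  (U=0, Z=0, V=0, Y=0, X=0, W=2) weight 1/162
  (U=0, Z=0, V=0, Y=0, X=0, W=3) weight 1/162
  (U=0, Z=0, V=0, Y=0, X=1, W=2) weight 1/162
  (U=0, Z=0, V=0, Y=0, X=1, W=3) weight 1/162
  (U=0, Z=0, V=0, Y=0, X=2, W=2) weight 1/81
  (U=0, Z=0, V=0, Y=0, X=2, W=3) weight 1/81
  (U=0, Z=0, V=0, Y=1, X=0, W=2) weight 1/324
  (U=0, Z=0, V=0, Y=1, X=0, W=3) weight 1/324
  (U=0, Z=1, V=0, Y=0, X=0, W=2) weight 1/324
  … 39 more
Group by Z:
  weight(Z=0) = 2/9
  weight(Z=1) = 1/9
Total weight = 2/9 + 1/9 = 1/3
P(Z=0 | obs) = 2/9 / 1/3 = 2/3
P(Z=1 | obs) = 1/9 / 1/3 = 1/3

P(Z = 1 | obs) = 1/3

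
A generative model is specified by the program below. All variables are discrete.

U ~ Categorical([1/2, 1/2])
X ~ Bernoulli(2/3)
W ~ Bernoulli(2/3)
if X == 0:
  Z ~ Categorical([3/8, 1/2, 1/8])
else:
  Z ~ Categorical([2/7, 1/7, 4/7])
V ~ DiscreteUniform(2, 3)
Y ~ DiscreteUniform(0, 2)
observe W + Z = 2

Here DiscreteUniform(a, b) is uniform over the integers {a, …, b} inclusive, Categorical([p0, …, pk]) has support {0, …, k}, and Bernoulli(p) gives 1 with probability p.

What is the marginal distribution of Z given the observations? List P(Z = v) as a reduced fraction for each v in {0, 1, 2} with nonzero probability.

P(Z=1) = 88/159, P(Z=2) = 71/159

Enumerate traces; 48 have nonzero weight after conditioning:
  (U=0, X=0, W=0, Z=2, V=2, Y=0) weight 1/864
  (U=0, X=0, W=0, Z=2, V=2, Y=1) weight 1/864
  (U=0, X=0, W=0, Z=2, V=2, Y=2) weight 1/864
  (U=0, X=0, W=0, Z=2, V=3, Y=0) weight 1/864
  (U=0, X=0, W=0, Z=2, V=3, Y=1) weight 1/864
  (U=0, X=0, W=0, Z=2, V=3, Y=2) weight 1/864
  (U=0, X=0, W=1, Z=1, V=2, Y=0) weight 1/108
  (U=0, X=0, W=1, Z=1, V=2, Y=1) weight 1/108
  … 40 more
Group by Z:
  weight(Z=1) = 11/63
  weight(Z=2) = 71/504
Total weight = 11/63 + 71/504 = 53/168
P(Z=1 | obs) = 11/63 / 53/168 = 88/159
P(Z=2 | obs) = 71/504 / 53/168 = 71/159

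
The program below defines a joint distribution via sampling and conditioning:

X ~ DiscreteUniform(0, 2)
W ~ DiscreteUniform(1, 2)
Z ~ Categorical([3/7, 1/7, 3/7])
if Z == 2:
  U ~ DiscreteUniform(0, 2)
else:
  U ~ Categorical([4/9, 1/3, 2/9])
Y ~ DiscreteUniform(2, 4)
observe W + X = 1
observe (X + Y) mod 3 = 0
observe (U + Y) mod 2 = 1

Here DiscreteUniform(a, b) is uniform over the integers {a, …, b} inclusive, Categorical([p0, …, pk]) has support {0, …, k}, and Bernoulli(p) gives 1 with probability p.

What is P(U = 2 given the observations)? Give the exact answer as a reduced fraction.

P(U = 2 | obs) = 17/42

Enumerate traces; 6 have nonzero weight after conditioning:
  (X=0, W=1, Z=0, U=0, Y=3) weight 2/189
  (X=0, W=1, Z=0, U=2, Y=3) weight 1/189
  (X=0, W=1, Z=1, U=0, Y=3) weight 2/567
  (X=0, W=1, Z=1, U=2, Y=3) weight 1/567
  (X=0, W=1, Z=2, U=0, Y=3) weight 1/126
  (X=0, W=1, Z=2, U=2, Y=3) weight 1/126
Group by U:
  weight(U=0) = 25/1134
  weight(U=2) = 17/1134
Total weight = 25/1134 + 17/1134 = 1/27
P(U=0 | obs) = 25/1134 / 1/27 = 25/42
P(U=2 | obs) = 17/1134 / 1/27 = 17/42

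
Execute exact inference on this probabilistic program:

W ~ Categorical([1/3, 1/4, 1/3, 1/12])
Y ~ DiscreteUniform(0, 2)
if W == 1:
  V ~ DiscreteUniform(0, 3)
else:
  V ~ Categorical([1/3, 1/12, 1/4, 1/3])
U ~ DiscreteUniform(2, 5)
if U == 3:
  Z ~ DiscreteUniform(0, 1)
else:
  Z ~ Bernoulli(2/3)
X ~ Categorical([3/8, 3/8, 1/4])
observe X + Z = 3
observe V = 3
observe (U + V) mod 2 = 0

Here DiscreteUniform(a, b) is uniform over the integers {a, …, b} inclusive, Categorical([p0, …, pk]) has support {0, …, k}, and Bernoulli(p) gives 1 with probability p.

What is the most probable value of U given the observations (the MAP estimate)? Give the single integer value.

Enumerate traces; 24 have nonzero weight after conditioning:
  (W=0, Y=0, V=3, U=3, Z=1, X=2) weight 1/864
  (W=0, Y=0, V=3, U=5, Z=1, X=2) weight 1/648
  (W=0, Y=1, V=3, U=3, Z=1, X=2) weight 1/864
  (W=0, Y=1, V=3, U=5, Z=1, X=2) weight 1/648
  (W=0, Y=2, V=3, U=3, Z=1, X=2) weight 1/864
  (W=0, Y=2, V=3, U=5, Z=1, X=2) weight 1/648
  (W=1, Y=0, V=3, U=3, Z=1, X=2) weight 1/1536
  (W=1, Y=0, V=3, U=5, Z=1, X=2) weight 1/1152
  … 16 more
Group by U:
  weight(U=3) = 5/512
  weight(U=5) = 5/384
Total weight = 5/512 + 5/384 = 35/1536
P(U=3 | obs) = 5/512 / 35/1536 = 3/7
P(U=5 | obs) = 5/384 / 35/1536 = 4/7
argmax = 5

argmax_v P(U = v | obs) = 5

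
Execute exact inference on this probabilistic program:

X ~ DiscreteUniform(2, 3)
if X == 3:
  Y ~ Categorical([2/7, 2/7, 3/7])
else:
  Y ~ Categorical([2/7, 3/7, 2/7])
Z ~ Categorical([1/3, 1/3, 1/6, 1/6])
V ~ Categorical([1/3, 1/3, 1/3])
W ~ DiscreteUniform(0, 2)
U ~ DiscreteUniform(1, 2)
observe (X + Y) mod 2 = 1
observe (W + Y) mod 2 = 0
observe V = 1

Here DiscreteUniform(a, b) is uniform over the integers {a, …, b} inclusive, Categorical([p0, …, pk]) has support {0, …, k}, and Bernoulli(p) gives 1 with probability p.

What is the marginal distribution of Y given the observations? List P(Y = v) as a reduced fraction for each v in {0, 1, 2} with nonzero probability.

Enumerate traces; 40 have nonzero weight after conditioning:
  (X=2, Y=1, Z=0, V=1, W=1, U=1) weight 1/252
  (X=2, Y=1, Z=0, V=1, W=1, U=2) weight 1/252
  (X=2, Y=1, Z=1, V=1, W=1, U=1) weight 1/252
  (X=2, Y=1, Z=1, V=1, W=1, U=2) weight 1/252
  (X=2, Y=1, Z=2, V=1, W=1, U=1) weight 1/504
  (X=2, Y=1, Z=2, V=1, W=1, U=2) weight 1/504
  (X=2, Y=1, Z=3, V=1, W=1, U=1) weight 1/504
  (X=2, Y=1, Z=3, V=1, W=1, U=2) weight 1/504
  (X=3, Y=0, Z=0, V=1, W=0, U=1) weight 1/378
  (X=3, Y=2, Z=0, V=1, W=0, U=1) weight 1/252
  … 30 more
Group by Y:
  weight(Y=0) = 2/63
  weight(Y=1) = 1/42
  weight(Y=2) = 1/21
Total weight = 2/63 + 1/42 + 1/21 = 13/126
P(Y=0 | obs) = 2/63 / 13/126 = 4/13
P(Y=1 | obs) = 1/42 / 13/126 = 3/13
P(Y=2 | obs) = 1/21 / 13/126 = 6/13

P(Y=0) = 4/13, P(Y=1) = 3/13, P(Y=2) = 6/13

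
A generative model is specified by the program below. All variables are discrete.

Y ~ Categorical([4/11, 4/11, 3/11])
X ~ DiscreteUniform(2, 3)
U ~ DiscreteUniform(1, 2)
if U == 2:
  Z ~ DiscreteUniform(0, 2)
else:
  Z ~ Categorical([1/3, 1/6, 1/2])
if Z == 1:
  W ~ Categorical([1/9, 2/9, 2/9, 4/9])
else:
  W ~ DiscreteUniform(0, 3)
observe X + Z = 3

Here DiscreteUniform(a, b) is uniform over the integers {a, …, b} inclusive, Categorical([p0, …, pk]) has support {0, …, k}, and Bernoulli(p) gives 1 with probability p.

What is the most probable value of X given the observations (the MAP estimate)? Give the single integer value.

Enumerate traces; 48 have nonzero weight after conditioning:
  (Y=0, X=2, U=1, Z=1, W=0) weight 1/594
  (Y=0, X=2, U=1, Z=1, W=1) weight 1/297
  (Y=0, X=2, U=1, Z=1, W=2) weight 1/297
  (Y=0, X=2, U=1, Z=1, W=3) weight 2/297
  (Y=0, X=2, U=2, Z=1, W=0) weight 1/297
  (Y=0, X=2, U=2, Z=1, W=1) weight 2/297
  (Y=0, X=2, U=2, Z=1, W=2) weight 2/297
  (Y=0, X=2, U=2, Z=1, W=3) weight 4/297
  (Y=0, X=3, U=1, Z=0, W=0) weight 1/132
  … 39 more
Group by X:
  weight(X=2) = 1/8
  weight(X=3) = 1/6
Total weight = 1/8 + 1/6 = 7/24
P(X=2 | obs) = 1/8 / 7/24 = 3/7
P(X=3 | obs) = 1/6 / 7/24 = 4/7
argmax = 3

argmax_v P(X = v | obs) = 3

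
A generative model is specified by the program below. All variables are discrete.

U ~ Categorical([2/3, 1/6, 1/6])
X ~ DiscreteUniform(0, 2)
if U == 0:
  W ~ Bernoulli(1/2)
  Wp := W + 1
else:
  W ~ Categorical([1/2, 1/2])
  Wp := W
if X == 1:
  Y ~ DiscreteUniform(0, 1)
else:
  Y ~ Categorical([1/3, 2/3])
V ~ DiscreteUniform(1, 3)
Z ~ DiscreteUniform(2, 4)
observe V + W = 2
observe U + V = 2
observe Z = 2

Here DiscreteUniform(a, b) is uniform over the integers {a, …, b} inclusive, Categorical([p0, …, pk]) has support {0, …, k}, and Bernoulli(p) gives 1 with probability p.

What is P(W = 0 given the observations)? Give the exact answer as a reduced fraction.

P(W = 0 | obs) = 4/5

Enumerate traces; 12 have nonzero weight after conditioning:
  (U=0, X=0, W=0, Y=0, V=2, Z=2) weight 1/243
  (U=0, X=0, W=0, Y=1, V=2, Z=2) weight 2/243
  (U=0, X=1, W=0, Y=0, V=2, Z=2) weight 1/162
  (U=0, X=1, W=0, Y=1, V=2, Z=2) weight 1/162
  (U=0, X=2, W=0, Y=0, V=2, Z=2) weight 1/243
  (U=0, X=2, W=0, Y=1, V=2, Z=2) weight 2/243
  (U=1, X=0, W=1, Y=0, V=1, Z=2) weight 1/972
  (U=1, X=0, W=1, Y=1, V=1, Z=2) weight 1/486
  … 4 more
Group by W:
  weight(W=0) = 1/27
  weight(W=1) = 1/108
Total weight = 1/27 + 1/108 = 5/108
P(W=0 | obs) = 1/27 / 5/108 = 4/5
P(W=1 | obs) = 1/108 / 5/108 = 1/5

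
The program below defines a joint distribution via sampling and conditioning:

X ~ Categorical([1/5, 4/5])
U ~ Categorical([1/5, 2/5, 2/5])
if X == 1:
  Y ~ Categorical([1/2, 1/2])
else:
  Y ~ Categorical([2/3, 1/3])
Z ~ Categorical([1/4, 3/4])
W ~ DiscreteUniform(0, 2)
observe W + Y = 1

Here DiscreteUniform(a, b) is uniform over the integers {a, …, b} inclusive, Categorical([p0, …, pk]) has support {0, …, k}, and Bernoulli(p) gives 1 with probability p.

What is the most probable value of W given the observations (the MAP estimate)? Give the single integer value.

Enumerate traces; 24 have nonzero weight after conditioning:
  (X=0, U=0, Y=0, Z=0, W=1) weight 1/450
  (X=0, U=0, Y=0, Z=1, W=1) weight 1/150
  (X=0, U=0, Y=1, Z=0, W=0) weight 1/900
  (X=0, U=0, Y=1, Z=1, W=0) weight 1/300
  (X=0, U=1, Y=0, Z=0, W=1) weight 1/225
  (X=0, U=1, Y=0, Z=1, W=1) weight 1/75
  (X=0, U=1, Y=1, Z=0, W=0) weight 1/450
  (X=0, U=1, Y=1, Z=1, W=0) weight 1/150
  … 16 more
Group by W:
  weight(W=0) = 7/45
  weight(W=1) = 8/45
Total weight = 7/45 + 8/45 = 1/3
P(W=0 | obs) = 7/45 / 1/3 = 7/15
P(W=1 | obs) = 8/45 / 1/3 = 8/15
argmax = 1

argmax_v P(W = v | obs) = 1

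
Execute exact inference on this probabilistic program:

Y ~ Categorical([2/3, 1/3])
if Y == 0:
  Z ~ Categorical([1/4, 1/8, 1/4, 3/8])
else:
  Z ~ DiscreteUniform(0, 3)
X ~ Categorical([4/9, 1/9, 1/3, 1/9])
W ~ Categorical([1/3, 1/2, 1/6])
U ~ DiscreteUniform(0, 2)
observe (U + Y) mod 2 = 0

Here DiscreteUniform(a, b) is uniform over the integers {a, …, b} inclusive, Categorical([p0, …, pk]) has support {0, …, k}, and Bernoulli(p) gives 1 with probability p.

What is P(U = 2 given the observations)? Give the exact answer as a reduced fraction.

Enumerate traces; 144 have nonzero weight after conditioning:
  (Y=0, Z=0, X=0, W=0, U=0) weight 2/243
  (Y=0, Z=0, X=0, W=0, U=2) weight 2/243
  (Y=0, Z=0, X=0, W=1, U=0) weight 1/81
  (Y=0, Z=0, X=0, W=1, U=2) weight 1/81
  (Y=0, Z=0, X=0, W=2, U=0) weight 1/243
  (Y=0, Z=0, X=0, W=2, U=2) weight 1/243
  (Y=0, Z=0, X=1, W=0, U=0) weight 1/486
  (Y=0, Z=0, X=1, W=0, U=2) weight 1/486
  (Y=1, Z=0, X=0, W=0, U=1) weight 1/243
  … 135 more
Group by U:
  weight(U=0) = 2/9
  weight(U=1) = 1/9
  weight(U=2) = 2/9
Total weight = 2/9 + 1/9 + 2/9 = 5/9
P(U=0 | obs) = 2/9 / 5/9 = 2/5
P(U=1 | obs) = 1/9 / 5/9 = 1/5
P(U=2 | obs) = 2/9 / 5/9 = 2/5

P(U = 2 | obs) = 2/5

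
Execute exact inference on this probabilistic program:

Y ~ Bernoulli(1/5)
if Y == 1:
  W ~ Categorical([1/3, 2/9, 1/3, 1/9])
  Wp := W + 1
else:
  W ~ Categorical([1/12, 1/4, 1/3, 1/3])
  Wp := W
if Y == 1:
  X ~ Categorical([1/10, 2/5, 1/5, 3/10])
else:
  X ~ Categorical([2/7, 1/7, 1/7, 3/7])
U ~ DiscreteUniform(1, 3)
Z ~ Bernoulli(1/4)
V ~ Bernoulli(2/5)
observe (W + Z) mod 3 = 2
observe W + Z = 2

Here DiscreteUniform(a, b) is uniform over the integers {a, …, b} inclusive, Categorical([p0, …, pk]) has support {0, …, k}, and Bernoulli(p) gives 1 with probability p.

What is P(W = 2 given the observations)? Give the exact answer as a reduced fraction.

P(W = 2 | obs) = 45/56

Enumerate traces; 96 have nonzero weight after conditioning:
  (Y=0, W=1, X=0, U=1, Z=1, V=0) weight 1/350
  (Y=0, W=1, X=0, U=1, Z=1, V=1) weight 1/525
  (Y=0, W=1, X=0, U=2, Z=1, V=0) weight 1/350
  (Y=0, W=1, X=0, U=2, Z=1, V=1) weight 1/525
  (Y=0, W=1, X=0, U=3, Z=1, V=0) weight 1/350
  (Y=0, W=1, X=0, U=3, Z=1, V=1) weight 1/525
  (Y=0, W=1, X=1, U=1, Z=1, V=0) weight 1/700
  (Y=0, W=1, X=1, U=1, Z=1, V=1) weight 1/1050
  (Y=0, W=2, X=0, U=1, Z=0, V=0) weight 2/175
  … 87 more
Group by W:
  weight(W=1) = 11/180
  weight(W=2) = 1/4
Total weight = 11/180 + 1/4 = 14/45
P(W=1 | obs) = 11/180 / 14/45 = 11/56
P(W=2 | obs) = 1/4 / 14/45 = 45/56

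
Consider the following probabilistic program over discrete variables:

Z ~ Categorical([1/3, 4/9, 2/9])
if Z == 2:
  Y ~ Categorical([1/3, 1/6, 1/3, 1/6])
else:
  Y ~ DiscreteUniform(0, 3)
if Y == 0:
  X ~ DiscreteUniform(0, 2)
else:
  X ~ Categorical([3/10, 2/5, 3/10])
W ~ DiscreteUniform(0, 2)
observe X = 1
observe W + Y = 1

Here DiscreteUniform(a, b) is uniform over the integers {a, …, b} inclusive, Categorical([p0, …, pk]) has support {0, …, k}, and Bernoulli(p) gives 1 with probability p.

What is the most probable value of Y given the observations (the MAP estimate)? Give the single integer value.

argmax_v P(Y = v | obs) = 1

Enumerate traces; 6 have nonzero weight after conditioning:
  (Z=0, Y=0, X=1, W=1) weight 1/108
  (Z=0, Y=1, X=1, W=0) weight 1/90
  (Z=1, Y=0, X=1, W=1) weight 1/81
  (Z=1, Y=1, X=1, W=0) weight 2/135
  (Z=2, Y=0, X=1, W=1) weight 2/243
  (Z=2, Y=1, X=1, W=0) weight 2/405
Group by Y:
  weight(Y=0) = 29/972
  weight(Y=1) = 5/162
Total weight = 29/972 + 5/162 = 59/972
P(Y=0 | obs) = 29/972 / 59/972 = 29/59
P(Y=1 | obs) = 5/162 / 59/972 = 30/59
argmax = 1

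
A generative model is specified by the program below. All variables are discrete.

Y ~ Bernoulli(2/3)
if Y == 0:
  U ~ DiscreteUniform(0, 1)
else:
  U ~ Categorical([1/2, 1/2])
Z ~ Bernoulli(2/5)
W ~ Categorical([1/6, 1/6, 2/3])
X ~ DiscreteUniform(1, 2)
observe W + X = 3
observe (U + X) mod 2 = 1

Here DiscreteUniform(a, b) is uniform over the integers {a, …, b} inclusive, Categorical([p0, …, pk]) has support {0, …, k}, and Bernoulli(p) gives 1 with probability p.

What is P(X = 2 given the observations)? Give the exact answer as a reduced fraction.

Enumerate traces; 8 have nonzero weight after conditioning:
  (Y=0, U=0, Z=0, W=2, X=1) weight 1/30
  (Y=0, U=0, Z=1, W=2, X=1) weight 1/45
  (Y=0, U=1, Z=0, W=1, X=2) weight 1/120
  (Y=0, U=1, Z=1, W=1, X=2) weight 1/180
  (Y=1, U=0, Z=0, W=2, X=1) weight 1/15
  (Y=1, U=0, Z=1, W=2, X=1) weight 2/45
  (Y=1, U=1, Z=0, W=1, X=2) weight 1/60
  (Y=1, U=1, Z=1, W=1, X=2) weight 1/90
Group by X:
  weight(X=1) = 1/6
  weight(X=2) = 1/24
Total weight = 1/6 + 1/24 = 5/24
P(X=1 | obs) = 1/6 / 5/24 = 4/5
P(X=2 | obs) = 1/24 / 5/24 = 1/5

P(X = 2 | obs) = 1/5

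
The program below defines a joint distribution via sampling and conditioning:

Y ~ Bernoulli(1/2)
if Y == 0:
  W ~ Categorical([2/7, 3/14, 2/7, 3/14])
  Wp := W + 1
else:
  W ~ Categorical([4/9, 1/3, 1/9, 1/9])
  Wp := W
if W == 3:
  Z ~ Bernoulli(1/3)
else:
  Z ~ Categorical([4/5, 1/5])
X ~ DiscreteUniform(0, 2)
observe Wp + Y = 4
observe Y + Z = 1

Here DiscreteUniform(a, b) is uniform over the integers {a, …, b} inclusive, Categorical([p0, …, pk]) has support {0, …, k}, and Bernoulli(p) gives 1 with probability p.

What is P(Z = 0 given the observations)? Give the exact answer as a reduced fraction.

P(Z = 0 | obs) = 28/55

Enumerate traces; 6 have nonzero weight after conditioning:
  (Y=0, W=3, Z=1, X=0) weight 1/84
  (Y=0, W=3, Z=1, X=1) weight 1/84
  (Y=0, W=3, Z=1, X=2) weight 1/84
  (Y=1, W=3, Z=0, X=0) weight 1/81
  (Y=1, W=3, Z=0, X=1) weight 1/81
  (Y=1, W=3, Z=0, X=2) weight 1/81
Group by Z:
  weight(Z=0) = 1/27
  weight(Z=1) = 1/28
Total weight = 1/27 + 1/28 = 55/756
P(Z=0 | obs) = 1/27 / 55/756 = 28/55
P(Z=1 | obs) = 1/28 / 55/756 = 27/55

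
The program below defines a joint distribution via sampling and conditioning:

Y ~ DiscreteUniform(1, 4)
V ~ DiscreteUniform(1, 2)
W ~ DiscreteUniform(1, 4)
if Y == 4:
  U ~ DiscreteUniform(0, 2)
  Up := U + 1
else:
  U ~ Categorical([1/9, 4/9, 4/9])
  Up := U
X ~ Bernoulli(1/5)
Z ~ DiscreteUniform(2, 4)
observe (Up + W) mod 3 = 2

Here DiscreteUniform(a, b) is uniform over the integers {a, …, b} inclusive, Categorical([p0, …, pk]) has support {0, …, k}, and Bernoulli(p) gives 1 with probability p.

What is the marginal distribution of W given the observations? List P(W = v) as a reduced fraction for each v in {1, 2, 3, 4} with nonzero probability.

Enumerate traces; 192 have nonzero weight after conditioning:
  (Y=1, V=1, W=1, U=1, X=0, Z=2) weight 1/270
  (Y=1, V=1, W=1, U=1, X=0, Z=3) weight 1/270
  (Y=1, V=1, W=1, U=1, X=0, Z=4) weight 1/270
  (Y=1, V=1, W=1, U=1, X=1, Z=2) weight 1/1080
  (Y=1, V=1, W=1, U=1, X=1, Z=3) weight 1/1080
  (Y=1, V=1, W=1, U=1, X=1, Z=4) weight 1/1080
  (Y=1, V=1, W=2, U=0, X=0, Z=2) weight 1/1080
  (Y=1, V=1, W=2, U=0, X=0, Z=3) weight 1/1080
  (Y=1, V=1, W=3, U=2, X=0, Z=2) weight 1/270
  (Y=1, V=1, W=4, U=1, X=0, Z=2) weight 1/270
  … 182 more
Group by W:
  weight(W=1) = 5/48
  weight(W=2) = 1/24
  weight(W=3) = 5/48
  weight(W=4) = 5/48
Total weight = 5/48 + 1/24 + 5/48 + 5/48 = 17/48
P(W=1 | obs) = 5/48 / 17/48 = 5/17
P(W=2 | obs) = 1/24 / 17/48 = 2/17
P(W=3 | obs) = 5/48 / 17/48 = 5/17
P(W=4 | obs) = 5/48 / 17/48 = 5/17

P(W=1) = 5/17, P(W=2) = 2/17, P(W=3) = 5/17, P(W=4) = 5/17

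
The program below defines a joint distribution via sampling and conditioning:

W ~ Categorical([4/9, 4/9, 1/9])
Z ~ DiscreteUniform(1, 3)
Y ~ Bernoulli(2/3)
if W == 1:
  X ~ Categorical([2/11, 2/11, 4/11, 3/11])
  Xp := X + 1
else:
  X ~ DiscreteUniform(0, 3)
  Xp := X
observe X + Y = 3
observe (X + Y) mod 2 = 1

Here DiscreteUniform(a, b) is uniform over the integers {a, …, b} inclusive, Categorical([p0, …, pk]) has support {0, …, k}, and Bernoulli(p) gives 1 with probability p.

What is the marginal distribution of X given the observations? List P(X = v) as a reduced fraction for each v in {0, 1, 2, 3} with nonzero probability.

Enumerate traces; 18 have nonzero weight after conditioning:
  (W=0, Z=1, Y=0, X=3) weight 1/81
  (W=0, Z=1, Y=1, X=2) weight 2/81
  (W=0, Z=2, Y=0, X=3) weight 1/81
  (W=0, Z=2, Y=1, X=2) weight 2/81
  (W=0, Z=3, Y=0, X=3) weight 1/81
  (W=0, Z=3, Y=1, X=2) weight 2/81
  (W=1, Z=1, Y=0, X=3) weight 4/297
  (W=1, Z=1, Y=1, X=2) weight 32/891
  … 10 more
Group by X:
  weight(X=2) = 119/594
  weight(X=3) = 103/1188
Total weight = 119/594 + 103/1188 = 31/108
P(X=2 | obs) = 119/594 / 31/108 = 238/341
P(X=3 | obs) = 103/1188 / 31/108 = 103/341

P(X=2) = 238/341, P(X=3) = 103/341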